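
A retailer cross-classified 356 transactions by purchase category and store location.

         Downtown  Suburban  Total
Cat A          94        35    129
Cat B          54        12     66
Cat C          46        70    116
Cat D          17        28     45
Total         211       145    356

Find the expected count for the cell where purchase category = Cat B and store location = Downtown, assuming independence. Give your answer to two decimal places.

Row total (Cat B) = 66; column total (Downtown) = 211; grand total N = 356.
Expected count = (row total × column total) / N = 66 × 211 / 356 = 39.12.

39.12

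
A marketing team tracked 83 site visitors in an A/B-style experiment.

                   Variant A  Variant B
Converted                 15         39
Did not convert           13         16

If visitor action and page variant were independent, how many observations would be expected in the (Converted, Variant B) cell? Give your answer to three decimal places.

Row total (Converted) = 54; column total (Variant B) = 55; grand total N = 83.
Expected count = (row total × column total) / N = 54 × 55 / 83 = 35.783.

35.783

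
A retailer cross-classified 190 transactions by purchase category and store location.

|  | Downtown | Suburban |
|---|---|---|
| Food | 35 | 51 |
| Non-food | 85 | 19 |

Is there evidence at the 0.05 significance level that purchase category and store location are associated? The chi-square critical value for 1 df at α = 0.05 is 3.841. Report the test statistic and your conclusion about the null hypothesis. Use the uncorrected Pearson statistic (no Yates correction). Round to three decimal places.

Row totals: 86, 104. Column totals: 120, 70. Grand total N = 190.
Expected counts (row total × column total / N):
  Food, Downtown: 86×120/190 = 54.31579
  Food, Suburban: 86×70/190 = 31.68421
  Non-food, Downtown: 104×120/190 = 65.68421
  Non-food, Suburban: 104×70/190 = 38.31579
Contributions (O − E)²/E:
  (35 − 54.31579)²/54.31579 = 6.8691
  (51 − 31.68421)²/31.68421 = 11.7756
  (85 − 65.68421)²/65.68421 = 5.6802
  (19 − 38.31579)²/38.31579 = 9.7375
χ² = 6.8691 + 11.7756 + 5.6802 + 9.7375 = 34.062
df = (2−1)(2−1) = 1. Since 34.062 > 3.841, reject the null hypothesis of independence at α = 0.05.

34.062; reject H₀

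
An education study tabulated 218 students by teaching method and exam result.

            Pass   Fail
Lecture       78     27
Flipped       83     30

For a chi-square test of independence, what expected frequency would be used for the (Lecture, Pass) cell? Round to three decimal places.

Row total (Lecture) = 105; column total (Pass) = 161; grand total N = 218.
Expected count = (row total × column total) / N = 105 × 161 / 218 = 77.546.

77.546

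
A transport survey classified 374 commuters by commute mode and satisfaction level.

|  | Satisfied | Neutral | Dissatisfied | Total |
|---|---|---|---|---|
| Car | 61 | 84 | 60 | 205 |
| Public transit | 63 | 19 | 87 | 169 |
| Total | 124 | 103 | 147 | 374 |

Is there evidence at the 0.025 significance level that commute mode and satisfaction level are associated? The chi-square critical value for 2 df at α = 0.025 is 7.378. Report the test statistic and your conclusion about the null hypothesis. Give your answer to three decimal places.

Grand total N = 374.
Expected counts (row total × column total / N):
  Car, Satisfied: 205×124/374 = 67.967914
  Car, Neutral: 205×103/374 = 56.457219
  Car, Dissatisfied: 205×147/374 = 80.574866
  Public transit, Satisfied: 169×124/374 = 56.032086
  Public transit, Neutral: 169×103/374 = 46.542781
  Public transit, Dissatisfied: 169×147/374 = 66.425134
Contributions (O − E)²/E:
  (61 − 67.967914)²/67.967914 = 0.7143
  (84 − 56.457219)²/56.457219 = 13.4368
  (60 − 80.574866)²/80.574866 = 5.2538
  (63 − 56.032086)²/56.032086 = 0.8665
  (19 − 46.542781)²/46.542781 = 16.2991
  (87 − 66.425134)²/66.425134 = 6.3730
χ² = 0.7143 + 13.4368 + 5.2538 + 0.8665 + 16.2991 + 6.3730 = 42.944
df = (2−1)(3−1) = 2. Since 42.944 > 7.378, reject the null hypothesis of independence at α = 0.025.

42.944; reject H₀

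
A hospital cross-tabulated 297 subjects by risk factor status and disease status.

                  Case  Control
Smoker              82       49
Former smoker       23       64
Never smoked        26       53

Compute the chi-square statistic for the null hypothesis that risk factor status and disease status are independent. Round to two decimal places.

33.20

Row totals: 131, 87, 79. Column totals: 131, 166. Grand total N = 297.
Expected counts (row total × column total / N):
  Smoker, Case: 131×131/297 = 57.781
  Smoker, Control: 131×166/297 = 73.219
  Former smoker, Case: 87×131/297 = 38.374
  Former smoker, Control: 87×166/297 = 48.626
  Never smoked, Case: 79×131/297 = 34.845
  Never smoked, Control: 79×166/297 = 44.155
Contributions (O − E)²/E:
  (82 − 57.781)²/57.781 = 10.1514
  (49 − 73.219)²/73.219 = 8.0110
  (23 − 38.374)²/38.374 = 6.1594
  (64 − 48.626)²/48.626 = 4.8608
  (26 − 34.845)²/34.845 = 2.2452
  (53 − 44.155)²/44.155 = 1.7718
χ² = 10.1514 + 8.0110 + 6.1594 + 4.8608 + 2.2452 + 1.7718 = 33.20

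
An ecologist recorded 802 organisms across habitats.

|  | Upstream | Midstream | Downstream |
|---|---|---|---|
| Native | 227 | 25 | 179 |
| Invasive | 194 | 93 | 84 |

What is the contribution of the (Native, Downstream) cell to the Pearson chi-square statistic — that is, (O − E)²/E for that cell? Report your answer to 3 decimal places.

Row total (Native) = 431; column total (Downstream) = 263; N = 802.
Expected count E = 431 × 263 / 802 = 141.3379.
Contribution = (O − E)²/E = (179 − 141.3379)² / 141.3379 = 10.036.

10.036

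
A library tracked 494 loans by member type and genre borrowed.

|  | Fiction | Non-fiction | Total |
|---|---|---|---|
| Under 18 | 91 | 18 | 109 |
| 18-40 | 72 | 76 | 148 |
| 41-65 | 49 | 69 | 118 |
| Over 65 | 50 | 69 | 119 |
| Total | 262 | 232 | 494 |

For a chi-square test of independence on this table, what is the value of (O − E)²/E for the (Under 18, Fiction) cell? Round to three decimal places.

Row total (Under 18) = 109; column total (Fiction) = 262; N = 494.
Expected count E = 109 × 262 / 494 = 57.8097.
Contribution = (O − E)²/E = (91 − 57.8097)² / 57.8097 = 19.056.

19.056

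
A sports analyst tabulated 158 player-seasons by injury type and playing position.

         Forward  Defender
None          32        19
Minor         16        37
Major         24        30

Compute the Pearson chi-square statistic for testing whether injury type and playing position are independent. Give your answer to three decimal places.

Row totals: 51, 53, 54. Column totals: 72, 86. Grand total N = 158.
Expected counts (row total × column total / N):
  None, Forward: 51×72/158 = 23.2405
  None, Defender: 51×86/158 = 27.7595
  Minor, Forward: 53×72/158 = 24.1519
  Minor, Defender: 53×86/158 = 28.8481
  Major, Forward: 54×72/158 = 24.6076
  Major, Defender: 54×86/158 = 29.3924
Contributions (O − E)²/E:
  (32 − 23.2405)²/23.2405 = 3.3015
  (19 − 27.7595)²/27.7595 = 2.7641
  (16 − 24.1519)²/24.1519 = 2.7515
  (37 − 28.8481)²/28.8481 = 2.3036
  (24 − 24.6076)²/24.6076 = 0.0150
  (30 − 29.3924)²/29.3924 = 0.0126
χ² = 3.3015 + 2.7641 + 2.7515 + 2.3036 + 0.0150 + 0.0126 = 11.148

11.148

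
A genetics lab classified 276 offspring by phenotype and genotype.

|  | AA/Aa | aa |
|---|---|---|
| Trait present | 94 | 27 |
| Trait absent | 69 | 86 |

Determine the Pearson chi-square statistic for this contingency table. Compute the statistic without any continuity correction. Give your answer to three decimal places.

Row totals: 121, 155. Column totals: 163, 113. Grand total N = 276.
Expected counts (row total × column total / N):
  Trait present, AA/Aa: 121×163/276 = 71.46014
  Trait present, aa: 121×113/276 = 49.53986
  Trait absent, AA/Aa: 155×163/276 = 91.53986
  Trait absent, aa: 155×113/276 = 63.46014
Contributions (O − E)²/E:
  (94 − 71.46014)²/71.46014 = 7.1095
  (27 − 49.53986)²/49.53986 = 10.2553
  (69 − 91.53986)²/91.53986 = 5.5500
  (86 − 63.46014)²/63.46014 = 8.0057
χ² = 7.1095 + 10.2553 + 5.5500 + 8.0057 = 30.920

30.920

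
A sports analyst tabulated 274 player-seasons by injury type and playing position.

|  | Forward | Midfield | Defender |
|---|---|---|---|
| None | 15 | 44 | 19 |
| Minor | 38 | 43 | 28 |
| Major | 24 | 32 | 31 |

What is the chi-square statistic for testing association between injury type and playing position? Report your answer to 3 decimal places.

Row totals: 78, 109, 87. Column totals: 77, 119, 78. Grand total N = 274.
Expected counts (row total × column total / N):
  None, Forward: 78×77/274 = 21.9197
  None, Midfield: 78×119/274 = 33.8759
  None, Defender: 78×78/274 = 22.2044
  Minor, Forward: 109×77/274 = 30.6314
  Minor, Midfield: 109×119/274 = 47.3394
  Minor, Defender: 109×78/274 = 31.0292
  Major, Forward: 87×77/274 = 24.4489
  Major, Midfield: 87×119/274 = 37.7847
  Major, Defender: 87×78/274 = 24.7664
Contributions (O − E)²/E:
  (15 − 21.9197)²/21.9197 = 2.1844
  (44 − 33.8759)²/33.8759 = 3.0257
  (19 − 22.2044)²/22.2044 = 0.4624
  (38 − 30.6314)²/30.6314 = 1.7726
  (43 − 47.3394)²/47.3394 = 0.3978
  (28 − 31.0292)²/31.0292 = 0.2957
  (24 − 24.4489)²/24.4489 = 0.0082
  (32 − 37.7847)²/37.7847 = 0.8856
  (31 − 24.7664)²/24.7664 = 1.5690
χ² = 2.1844 + 3.0257 + 0.4624 + 1.7726 + 0.3978 + 0.2957 + 0.0082 + 0.8856 + 1.5690 = 10.601

10.601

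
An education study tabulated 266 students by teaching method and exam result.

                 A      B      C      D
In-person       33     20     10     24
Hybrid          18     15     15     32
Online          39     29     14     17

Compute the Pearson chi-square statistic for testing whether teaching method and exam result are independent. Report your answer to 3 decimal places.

Row totals: 87, 80, 99. Column totals: 90, 64, 39, 73. Grand total N = 266.
Expected counts (row total × column total / N):
  In-person, A: 87×90/266 = 29.4361
  In-person, B: 87×64/266 = 20.9323
  In-person, C: 87×39/266 = 12.7556
  In-person, D: 87×73/266 = 23.8759
  Hybrid, A: 80×90/266 = 27.0677
  Hybrid, B: 80×64/266 = 19.2481
  Hybrid, C: 80×39/266 = 11.7293
  Hybrid, D: 80×73/266 = 21.9549
  Online, A: 99×90/266 = 33.4962
  Online, B: 99×64/266 = 23.8195
  Online, C: 99×39/266 = 14.5150
  Online, D: 99×73/266 = 27.1692
Contributions (O − E)²/E:
  (33 − 29.4361)²/29.4361 = 0.4315
  (20 − 20.9323)²/20.9323 = 0.0415
  (10 − 12.7556)²/12.7556 = 0.5953
  (24 − 23.8759)²/23.8759 = 0.0006
  (18 − 27.0677)²/27.0677 = 3.0377
  (15 − 19.2481)²/19.2481 = 0.9376
  (15 − 11.7293)²/11.7293 = 0.9120
  (32 − 21.9549)²/21.9549 = 4.5960
  (39 − 33.4962)²/33.4962 = 0.9043
  (29 − 23.8195)²/23.8195 = 1.1267
  (14 − 14.5150)²/14.5150 = 0.0183
  (17 − 27.1692)²/27.1692 = 3.8062
χ² = 0.4315 + 0.0415 + 0.5953 + 0.0006 + 3.0377 + 0.9376 + 0.9120 + 4.5960 + 0.9043 + 1.1267 + 0.0183 + 3.8062 = 16.408

16.408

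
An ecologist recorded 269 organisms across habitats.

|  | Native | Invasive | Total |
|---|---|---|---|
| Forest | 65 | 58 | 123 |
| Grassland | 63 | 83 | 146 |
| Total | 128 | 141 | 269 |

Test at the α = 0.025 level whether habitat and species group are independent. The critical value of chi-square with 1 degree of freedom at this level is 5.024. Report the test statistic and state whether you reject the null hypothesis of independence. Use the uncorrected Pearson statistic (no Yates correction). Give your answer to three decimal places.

Grand total N = 269.
Expected counts (row total × column total / N):
  Forest, Native: 123×128/269 = 58.5279
  Forest, Invasive: 123×141/269 = 64.4721
  Grassland, Native: 146×128/269 = 69.4721
  Grassland, Invasive: 146×141/269 = 76.5279
Contributions (O − E)²/E:
  (65 − 58.5279)²/58.5279 = 0.7157
  (58 − 64.4721)²/64.4721 = 0.6497
  (63 − 69.4721)²/69.4721 = 0.6029
  (83 − 76.5279)²/76.5279 = 0.5474
χ² = 0.7157 + 0.6497 + 0.6029 + 0.5474 = 2.516
df = (2−1)(2−1) = 1. Since 2.516 < 5.024, fail to reject the null hypothesis of independence at α = 0.025.

2.516; fail to reject H₀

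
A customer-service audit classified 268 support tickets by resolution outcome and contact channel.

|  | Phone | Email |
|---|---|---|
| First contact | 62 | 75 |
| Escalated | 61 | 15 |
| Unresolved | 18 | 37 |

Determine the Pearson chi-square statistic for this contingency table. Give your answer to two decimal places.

Row totals: 137, 76, 55. Column totals: 141, 127. Grand total N = 268.
Expected counts (row total × column total / N):
  First contact, Phone: 137×141/268 = 72.078
  First contact, Email: 137×127/268 = 64.922
  Escalated, Phone: 76×141/268 = 39.985
  Escalated, Email: 76×127/268 = 36.015
  Unresolved, Phone: 55×141/268 = 28.937
  Unresolved, Email: 55×127/268 = 26.063
Contributions (O − E)²/E:
  (62 − 72.078)²/72.078 = 1.4091
  (75 − 64.922)²/64.922 = 1.5644
  (61 − 39.985)²/39.985 = 11.0449
  (15 − 36.015)²/36.015 = 12.2624
  (18 − 28.937)²/28.937 = 4.1337
  (37 − 26.063)²/26.063 = 4.5896
χ² = 1.4091 + 1.5644 + 11.0449 + 12.2624 + 4.1337 + 4.5896 = 35.00

35.00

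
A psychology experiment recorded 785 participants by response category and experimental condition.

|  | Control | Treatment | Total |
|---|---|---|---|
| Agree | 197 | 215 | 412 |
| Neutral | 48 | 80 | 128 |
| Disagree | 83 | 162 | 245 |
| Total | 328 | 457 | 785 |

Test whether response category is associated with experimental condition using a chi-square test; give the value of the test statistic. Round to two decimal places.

Grand total N = 785.
Expected counts (row total × column total / N):
  Agree, Control: 412×328/785 = 172.148
  Agree, Treatment: 412×457/785 = 239.852
  Neutral, Control: 128×328/785 = 53.483
  Neutral, Treatment: 128×457/785 = 74.517
  Disagree, Control: 245×328/785 = 102.369
  Disagree, Treatment: 245×457/785 = 142.631
Contributions (O − E)²/E:
  (197 − 172.148)²/172.148 = 3.5877
  (215 − 239.852)²/239.852 = 2.5750
  (48 − 53.483)²/53.483 = 0.5621
  (80 − 74.517)²/74.517 = 0.4034
  (83 − 102.369)²/102.369 = 3.6648
  (162 − 142.631)²/142.631 = 2.6303
χ² = 3.5877 + 2.5750 + 0.5621 + 0.4034 + 3.6648 + 2.6303 = 13.42

13.42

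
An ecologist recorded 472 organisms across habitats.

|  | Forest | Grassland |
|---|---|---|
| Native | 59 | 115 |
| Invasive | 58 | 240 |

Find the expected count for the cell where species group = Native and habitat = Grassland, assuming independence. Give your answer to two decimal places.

Row total (Native) = 174; column total (Grassland) = 355; grand total N = 472.
Expected count = (row total × column total) / N = 174 × 355 / 472 = 130.87.

130.87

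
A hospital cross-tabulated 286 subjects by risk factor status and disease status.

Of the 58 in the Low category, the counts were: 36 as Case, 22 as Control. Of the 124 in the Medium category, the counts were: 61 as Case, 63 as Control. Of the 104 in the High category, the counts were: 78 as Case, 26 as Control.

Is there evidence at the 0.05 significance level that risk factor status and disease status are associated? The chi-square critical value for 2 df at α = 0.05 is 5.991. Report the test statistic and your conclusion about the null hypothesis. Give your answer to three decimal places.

Row totals: 58, 124, 104. Column totals: 175, 111. Grand total N = 286.
Expected counts (row total × column total / N):
  Low, Case: 58×175/286 = 35.4895
  Low, Control: 58×111/286 = 22.5105
  Medium, Case: 124×175/286 = 75.8741
  Medium, Control: 124×111/286 = 48.1259
  High, Case: 104×175/286 = 63.6364
  High, Control: 104×111/286 = 40.3636
Contributions (O − E)²/E:
  (36 − 35.4895)²/35.4895 = 0.0073
  (22 − 22.5105)²/22.5105 = 0.0116
  (61 − 75.8741)²/75.8741 = 2.9159
  (63 − 48.1259)²/48.1259 = 4.5971
  (78 − 63.6364)²/63.6364 = 3.2421
  (26 − 40.3636)²/40.3636 = 5.1114
χ² = 0.0073 + 0.0116 + 2.9159 + 4.5971 + 3.2421 + 5.1114 = 15.885
df = (3−1)(2−1) = 2. Since 15.885 > 5.991, reject the null hypothesis of independence at α = 0.05.

15.885; reject H₀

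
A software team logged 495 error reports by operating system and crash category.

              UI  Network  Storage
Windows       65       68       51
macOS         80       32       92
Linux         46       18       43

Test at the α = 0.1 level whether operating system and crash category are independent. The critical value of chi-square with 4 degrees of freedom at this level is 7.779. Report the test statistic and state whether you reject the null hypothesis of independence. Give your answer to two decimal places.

30.27; reject H₀

Row totals: 184, 204, 107. Column totals: 191, 118, 186. Grand total N = 495.
Expected counts (row total × column total / N):
  Windows, UI: 184×191/495 = 70.998
  Windows, Network: 184×118/495 = 43.863
  Windows, Storage: 184×186/495 = 69.139
  macOS, UI: 204×191/495 = 78.715
  macOS, Network: 204×118/495 = 48.630
  macOS, Storage: 204×186/495 = 76.655
  Linux, UI: 107×191/495 = 41.287
  Linux, Network: 107×118/495 = 25.507
  Linux, Storage: 107×186/495 = 40.206
Contributions (O − E)²/E:
  (65 − 70.998)²/70.998 = 0.5067
  (68 − 43.863)²/43.863 = 13.2821
  (51 − 69.139)²/69.139 = 4.7589
  (80 − 78.715)²/78.715 = 0.0210
  (32 − 48.630)²/48.630 = 5.6870
  (92 − 76.655)²/76.655 = 3.0718
  (46 − 41.287)²/41.287 = 0.5380
  (18 − 25.507)²/25.507 = 2.2094
  (43 − 40.206)²/40.206 = 0.1942
χ² = 0.5067 + 13.2821 + 4.7589 + 0.0210 + 5.6870 + 3.0718 + 0.5380 + 2.2094 + 0.1942 = 30.27
df = (3−1)(3−1) = 4. Since 30.27 > 7.779, reject the null hypothesis of independence at α = 0.1.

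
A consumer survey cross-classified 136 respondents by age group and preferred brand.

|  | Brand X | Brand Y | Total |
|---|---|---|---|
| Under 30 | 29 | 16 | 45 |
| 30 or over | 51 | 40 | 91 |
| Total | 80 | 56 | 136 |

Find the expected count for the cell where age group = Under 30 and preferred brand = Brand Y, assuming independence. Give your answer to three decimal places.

Row total (Under 30) = 45; column total (Brand Y) = 56; grand total N = 136.
Expected count = (row total × column total) / N = 45 × 56 / 136 = 18.529.

18.529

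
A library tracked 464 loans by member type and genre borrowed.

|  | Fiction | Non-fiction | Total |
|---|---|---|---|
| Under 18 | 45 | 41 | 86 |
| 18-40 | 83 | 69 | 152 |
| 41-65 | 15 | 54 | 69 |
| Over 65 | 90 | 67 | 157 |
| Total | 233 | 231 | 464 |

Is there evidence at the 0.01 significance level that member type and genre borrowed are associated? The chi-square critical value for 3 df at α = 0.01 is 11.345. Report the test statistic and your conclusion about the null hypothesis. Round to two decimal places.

26.88; reject H₀

Grand total N = 464.
Expected counts (row total × column total / N):
  Under 18, Fiction: 86×233/464 = 43.185
  Under 18, Non-fiction: 86×231/464 = 42.815
  18-40, Fiction: 152×233/464 = 76.328
  18-40, Non-fiction: 152×231/464 = 75.672
  41-65, Fiction: 69×233/464 = 34.649
  41-65, Non-fiction: 69×231/464 = 34.351
  Over 65, Fiction: 157×233/464 = 78.838
  Over 65, Non-fiction: 157×231/464 = 78.162
Contributions (O − E)²/E:
  (45 − 43.185)²/43.185 = 0.0763
  (41 − 42.815)²/42.815 = 0.0769
  (83 − 76.328)²/76.328 = 0.5832
  (69 − 75.672)²/75.672 = 0.5883
  (15 − 34.649)²/34.649 = 11.1427
  (54 − 34.351)²/34.351 = 11.2394
  (90 − 78.838)²/78.838 = 1.5803
  (67 − 78.162)²/78.162 = 1.5940
χ² = 0.0763 + 0.0769 + 0.5832 + 0.5883 + 11.1427 + 11.2394 + 1.5803 + 1.5940 = 26.88
df = (4−1)(2−1) = 3. Since 26.88 > 11.345, reject the null hypothesis of independence at α = 0.01.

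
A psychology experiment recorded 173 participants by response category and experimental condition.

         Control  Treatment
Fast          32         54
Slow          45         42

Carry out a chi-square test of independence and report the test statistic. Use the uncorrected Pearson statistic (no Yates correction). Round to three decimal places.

Row totals: 86, 87. Column totals: 77, 96. Grand total N = 173.
Expected counts (row total × column total / N):
  Fast, Control: 86×77/173 = 38.27746
  Fast, Treatment: 86×96/173 = 47.72254
  Slow, Control: 87×77/173 = 38.72254
  Slow, Treatment: 87×96/173 = 48.27746
Contributions (O − E)²/E:
  (32 − 38.27746)²/38.27746 = 1.0295
  (54 − 47.72254)²/47.72254 = 0.8257
  (45 − 38.72254)²/38.72254 = 1.0177
  (42 − 48.27746)²/48.27746 = 0.8163
χ² = 1.0295 + 0.8257 + 1.0177 + 0.8163 = 3.689

3.689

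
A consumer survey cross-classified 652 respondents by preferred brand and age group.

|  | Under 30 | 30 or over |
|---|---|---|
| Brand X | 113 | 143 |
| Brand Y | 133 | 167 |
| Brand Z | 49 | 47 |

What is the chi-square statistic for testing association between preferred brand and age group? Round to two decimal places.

Row totals: 256, 300, 96. Column totals: 295, 357. Grand total N = 652.
Expected counts (row total × column total / N):
  Brand X, Under 30: 256×295/652 = 115.828
  Brand X, 30 or over: 256×357/652 = 140.172
  Brand Y, Under 30: 300×295/652 = 135.736
  Brand Y, 30 or over: 300×357/652 = 164.264
  Brand Z, Under 30: 96×295/652 = 43.436
  Brand Z, 30 or over: 96×357/652 = 52.564
Contributions (O − E)²/E:
  (113 − 115.828)²/115.828 = 0.0690
  (143 − 140.172)²/140.172 = 0.0571
  (133 − 135.736)²/135.736 = 0.0551
  (167 − 164.264)²/164.264 = 0.0456
  (49 − 43.436)²/43.436 = 0.7127
  (47 − 52.564)²/52.564 = 0.5890
χ² = 0.0690 + 0.0571 + 0.0551 + 0.0456 + 0.7127 + 0.5890 = 1.53

1.53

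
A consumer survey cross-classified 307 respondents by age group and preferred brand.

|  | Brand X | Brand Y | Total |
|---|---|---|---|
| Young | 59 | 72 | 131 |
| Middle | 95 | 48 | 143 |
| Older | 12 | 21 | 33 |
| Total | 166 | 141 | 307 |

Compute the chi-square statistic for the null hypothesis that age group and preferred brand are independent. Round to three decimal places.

Grand total N = 307.
Expected counts (row total × column total / N):
  Young, Brand X: 131×166/307 = 70.8339
  Young, Brand Y: 131×141/307 = 60.1661
  Middle, Brand X: 143×166/307 = 77.3225
  Middle, Brand Y: 143×141/307 = 65.6775
  Older, Brand X: 33×166/307 = 17.8436
  Older, Brand Y: 33×141/307 = 15.1564
Contributions (O − E)²/E:
  (59 − 70.8339)²/70.8339 = 1.9770
  (72 − 60.1661)²/60.1661 = 2.3276
  (95 − 77.3225)²/77.3225 = 4.0414
  (48 − 65.6775)²/65.6775 = 4.7580
  (12 − 17.8436)²/17.8436 = 1.9137
  (21 − 15.1564)²/15.1564 = 2.2530
χ² = 1.9770 + 2.3276 + 4.0414 + 4.7580 + 1.9137 + 2.2530 = 17.271

17.271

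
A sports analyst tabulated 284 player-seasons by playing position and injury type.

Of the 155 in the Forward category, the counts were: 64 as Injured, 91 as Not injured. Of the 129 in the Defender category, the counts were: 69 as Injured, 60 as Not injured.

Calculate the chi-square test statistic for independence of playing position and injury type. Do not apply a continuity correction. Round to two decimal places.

Row totals: 155, 129. Column totals: 133, 151. Grand total N = 284.
Expected counts (row total × column total / N):
  Forward, Injured: 155×133/284 = 72.588
  Forward, Not injured: 155×151/284 = 82.412
  Defender, Injured: 129×133/284 = 60.412
  Defender, Not injured: 129×151/284 = 68.588
Contributions (O − E)²/E:
  (64 − 72.588)²/72.588 = 1.0161
  (91 − 82.412)²/82.412 = 0.8949
  (69 − 60.412)²/60.412 = 1.2208
  (60 − 68.588)²/68.588 = 1.0753
χ² = 1.0161 + 0.8949 + 1.2208 + 1.0753 = 4.21

4.21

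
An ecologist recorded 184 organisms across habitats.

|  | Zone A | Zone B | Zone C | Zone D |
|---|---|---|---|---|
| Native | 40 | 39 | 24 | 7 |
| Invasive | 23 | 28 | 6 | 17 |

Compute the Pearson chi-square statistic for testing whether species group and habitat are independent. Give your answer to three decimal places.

14.886

Row totals: 110, 74. Column totals: 63, 67, 30, 24. Grand total N = 184.
Expected counts (row total × column total / N):
  Native, Zone A: 110×63/184 = 37.6630
  Native, Zone B: 110×67/184 = 40.0543
  Native, Zone C: 110×30/184 = 17.9348
  Native, Zone D: 110×24/184 = 14.3478
  Invasive, Zone A: 74×63/184 = 25.3370
  Invasive, Zone B: 74×67/184 = 26.9457
  Invasive, Zone C: 74×30/184 = 12.0652
  Invasive, Zone D: 74×24/184 = 9.6522
Contributions (O − E)²/E:
  (40 − 37.6630)²/37.6630 = 0.1450
  (39 − 40.0543)²/40.0543 = 0.0278
  (24 − 17.9348)²/17.9348 = 2.0511
  (7 − 14.3478)²/14.3478 = 3.7630
  (23 − 25.3370)²/25.3370 = 0.2156
  (28 − 26.9457)²/26.9457 = 0.0413
  (6 − 12.0652)²/12.0652 = 3.0490
  (17 − 9.6522)²/9.6522 = 5.5936
χ² = 0.1450 + 0.0278 + 2.0511 + 3.7630 + 0.2156 + 0.0413 + 3.0490 + 5.5936 = 14.886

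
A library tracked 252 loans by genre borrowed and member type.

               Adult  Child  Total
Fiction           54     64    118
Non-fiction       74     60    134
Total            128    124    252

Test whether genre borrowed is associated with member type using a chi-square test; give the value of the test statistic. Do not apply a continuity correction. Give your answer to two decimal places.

Grand total N = 252.
Expected counts (row total × column total / N):
  Fiction, Adult: 118×128/252 = 59.937
  Fiction, Child: 118×124/252 = 58.063
  Non-fiction, Adult: 134×128/252 = 68.063
  Non-fiction, Child: 134×124/252 = 65.937
Contributions (O − E)²/E:
  (54 − 59.937)²/59.937 = 0.5881
  (64 − 58.063)²/58.063 = 0.6071
  (74 − 68.063)²/68.063 = 0.5179
  (60 − 65.937)²/65.937 = 0.5346
χ² = 0.5881 + 0.6071 + 0.5179 + 0.5346 = 2.25

2.25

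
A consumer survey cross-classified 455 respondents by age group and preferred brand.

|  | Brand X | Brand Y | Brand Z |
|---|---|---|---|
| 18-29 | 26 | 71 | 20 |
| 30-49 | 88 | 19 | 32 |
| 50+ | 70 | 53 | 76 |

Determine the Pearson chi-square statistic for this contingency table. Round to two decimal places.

Row totals: 117, 139, 199. Column totals: 184, 143, 128. Grand total N = 455.
Expected counts (row total × column total / N):
  18-29, Brand X: 117×184/455 = 47.3143
  18-29, Brand Y: 117×143/455 = 36.7714
  18-29, Brand Z: 117×128/455 = 32.9143
  30-49, Brand X: 139×184/455 = 56.2110
  30-49, Brand Y: 139×143/455 = 43.6857
  30-49, Brand Z: 139×128/455 = 39.1033
  50+, Brand X: 199×184/455 = 80.4747
  50+, Brand Y: 199×143/455 = 62.5429
  50+, Brand Z: 199×128/455 = 55.9824
Contributions (O − E)²/E:
  (26 − 47.3143)²/47.3143 = 9.6017
  (71 − 36.7714)²/36.7714 = 31.8616
  (20 − 32.9143)²/32.9143 = 5.0671
  (88 − 56.2110)²/56.2110 = 17.9776
  (19 − 43.6857)²/43.6857 = 13.9493
  (32 − 39.1033)²/39.1033 = 1.2903
  (70 − 80.4747)²/80.4747 = 1.3634
  (53 − 62.5429)²/62.5429 = 1.4561
  (76 − 55.9824)²/55.9824 = 7.1577
χ² = 9.6017 + 31.8616 + 5.0671 + 17.9776 + 13.9493 + 1.2903 + 1.3634 + 1.4561 + 7.1577 = 89.72

89.72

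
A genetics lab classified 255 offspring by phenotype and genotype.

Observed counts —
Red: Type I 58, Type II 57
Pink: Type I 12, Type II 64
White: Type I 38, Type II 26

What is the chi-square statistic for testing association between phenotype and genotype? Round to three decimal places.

Row totals: 115, 76, 64. Column totals: 108, 147. Grand total N = 255.
Expected counts (row total × column total / N):
  Red, Type I: 115×108/255 = 48.7059
  Red, Type II: 115×147/255 = 66.2941
  Pink, Type I: 76×108/255 = 32.1882
  Pink, Type II: 76×147/255 = 43.8118
  White, Type I: 64×108/255 = 27.1059
  White, Type II: 64×147/255 = 36.8941
Contributions (O − E)²/E:
  (58 − 48.7059)²/48.7059 = 1.7735
  (57 − 66.2941)²/66.2941 = 1.3030
  (12 − 32.1882)²/32.1882 = 12.6619
  (64 − 43.8118)²/43.8118 = 9.3026
  (38 − 27.1059)²/27.1059 = 4.3784
  (26 − 36.8941)²/36.8941 = 3.2168
χ² = 1.7735 + 1.3030 + 12.6619 + 9.3026 + 4.3784 + 3.2168 = 32.636

32.636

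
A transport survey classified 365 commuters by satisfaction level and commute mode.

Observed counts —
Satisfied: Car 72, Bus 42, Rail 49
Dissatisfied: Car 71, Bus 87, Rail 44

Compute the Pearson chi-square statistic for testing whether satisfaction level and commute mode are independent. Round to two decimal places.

11.94

Row totals: 163, 202. Column totals: 143, 129, 93. Grand total N = 365.
Expected counts (row total × column total / N):
  Satisfied, Car: 163×143/365 = 63.860
  Satisfied, Bus: 163×129/365 = 57.608
  Satisfied, Rail: 163×93/365 = 41.532
  Dissatisfied, Car: 202×143/365 = 79.140
  Dissatisfied, Bus: 202×129/365 = 71.392
  Dissatisfied, Rail: 202×93/365 = 51.468
Contributions (O − E)²/E:
  (72 − 63.860)²/63.860 = 1.0376
  (42 − 57.608)²/57.608 = 4.2287
  (49 − 41.532)²/41.532 = 1.3428
  (71 − 79.140)²/79.140 = 0.8372
  (87 − 71.392)²/71.392 = 3.4123
  (44 − 51.468)²/51.468 = 1.0836
χ² = 1.0376 + 4.2287 + 1.3428 + 0.8372 + 3.4123 + 1.0836 = 11.94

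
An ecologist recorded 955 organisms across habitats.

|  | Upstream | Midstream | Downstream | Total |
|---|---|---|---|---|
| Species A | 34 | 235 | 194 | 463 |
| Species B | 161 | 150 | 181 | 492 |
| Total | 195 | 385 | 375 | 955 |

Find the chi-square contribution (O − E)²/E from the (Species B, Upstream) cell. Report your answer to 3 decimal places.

Row total (Species B) = 492; column total (Upstream) = 195; N = 955.
Expected count E = 492 × 195 / 955 = 100.4607.
Contribution = (O − E)²/E = (161 − 100.4607)² / 100.4607 = 36.482.

36.482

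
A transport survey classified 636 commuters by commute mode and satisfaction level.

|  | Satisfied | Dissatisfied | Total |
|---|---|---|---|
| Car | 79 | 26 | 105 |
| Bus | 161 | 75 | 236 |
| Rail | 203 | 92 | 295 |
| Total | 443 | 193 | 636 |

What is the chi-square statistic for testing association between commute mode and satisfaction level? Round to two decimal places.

1.88

Grand total N = 636.
Expected counts (row total × column total / N):
  Car, Satisfied: 105×443/636 = 73.137
  Car, Dissatisfied: 105×193/636 = 31.863
  Bus, Satisfied: 236×443/636 = 164.384
  Bus, Dissatisfied: 236×193/636 = 71.616
  Rail, Satisfied: 295×443/636 = 205.480
  Rail, Dissatisfied: 295×193/636 = 89.520
Contributions (O − E)²/E:
  (79 − 73.137)²/73.137 = 0.4700
  (26 − 31.863)²/31.863 = 1.0788
  (161 − 164.384)²/164.384 = 0.0697
  (75 − 71.616)²/71.616 = 0.1599
  (203 − 205.480)²/205.480 = 0.0299
  (92 − 89.520)²/89.520 = 0.0687
χ² = 0.4700 + 1.0788 + 0.0697 + 0.1599 + 0.0299 + 0.0687 = 1.88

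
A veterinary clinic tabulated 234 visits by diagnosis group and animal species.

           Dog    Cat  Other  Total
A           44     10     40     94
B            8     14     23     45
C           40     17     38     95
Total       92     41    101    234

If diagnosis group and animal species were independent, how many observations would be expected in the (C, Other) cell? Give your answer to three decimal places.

41.004

Row total (C) = 95; column total (Other) = 101; grand total N = 234.
Expected count = (row total × column total) / N = 95 × 101 / 234 = 41.004.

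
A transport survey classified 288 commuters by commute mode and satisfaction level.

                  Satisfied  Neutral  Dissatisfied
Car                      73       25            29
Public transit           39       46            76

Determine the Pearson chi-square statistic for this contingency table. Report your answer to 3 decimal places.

34.031

Row totals: 127, 161. Column totals: 112, 71, 105. Grand total N = 288.
Expected counts (row total × column total / N):
  Car, Satisfied: 127×112/288 = 49.3889
  Car, Neutral: 127×71/288 = 31.3090
  Car, Dissatisfied: 127×105/288 = 46.3021
  Public transit, Satisfied: 161×112/288 = 62.6111
  Public transit, Neutral: 161×71/288 = 39.6910
  Public transit, Dissatisfied: 161×105/288 = 58.6979
Contributions (O − E)²/E:
  (73 − 49.3889)²/49.3889 = 11.2876
  (25 − 31.3090)²/31.3090 = 1.2713
  (29 − 46.3021)²/46.3021 = 6.4654
  (39 − 62.6111)²/62.6111 = 8.9039
  (46 − 39.6910)²/39.6910 = 1.0028
  (76 − 58.6979)²/58.6979 = 5.1001
χ² = 11.2876 + 1.2713 + 6.4654 + 8.9039 + 1.0028 + 5.1001 = 34.031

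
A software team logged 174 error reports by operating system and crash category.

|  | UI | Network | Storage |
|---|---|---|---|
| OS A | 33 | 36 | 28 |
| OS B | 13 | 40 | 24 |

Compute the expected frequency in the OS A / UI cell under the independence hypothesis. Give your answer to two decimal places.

25.64

Row total (OS A) = 97; column total (UI) = 46; grand total N = 174.
Expected count = (row total × column total) / N = 97 × 46 / 174 = 25.64.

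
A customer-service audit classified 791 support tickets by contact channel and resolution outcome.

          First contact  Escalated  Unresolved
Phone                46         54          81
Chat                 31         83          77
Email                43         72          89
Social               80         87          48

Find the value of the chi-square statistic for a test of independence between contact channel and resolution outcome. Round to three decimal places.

Row totals: 181, 191, 204, 215. Column totals: 200, 296, 295. Grand total N = 791.
Expected counts (row total × column total / N):
  Phone, First contact: 181×200/791 = 45.7649
  Phone, Escalated: 181×296/791 = 67.7320
  Phone, Unresolved: 181×295/791 = 67.5032
  Chat, First contact: 191×200/791 = 48.2933
  Chat, Escalated: 191×296/791 = 71.4741
  Chat, Unresolved: 191×295/791 = 71.2326
  Email, First contact: 204×200/791 = 51.5803
  Email, Escalated: 204×296/791 = 76.3388
  Email, Unresolved: 204×295/791 = 76.0809
  Social, First contact: 215×200/791 = 54.3616
  Social, Escalated: 215×296/791 = 80.4551
  Social, Unresolved: 215×295/791 = 80.1833
Contributions (O − E)²/E:
  (46 − 45.7649)²/45.7649 = 0.0012
  (54 − 67.7320)²/67.7320 = 2.7840
  (81 − 67.5032)²/67.5032 = 2.6986
  (31 − 48.2933)²/48.2933 = 6.1925
  (83 − 71.4741)²/71.4741 = 1.8587
  (77 − 71.2326)²/71.2326 = 0.4670
  (43 − 51.5803)²/51.5803 = 1.4273
  (72 − 76.3388)²/76.3388 = 0.2466
  (89 − 76.0809)²/76.0809 = 2.1938
  (80 − 54.3616)²/54.3616 = 12.0918
  (87 − 80.4551)²/80.4551 = 0.5324
  (48 − 80.1833)²/80.1833 = 12.9175
χ² = 0.0012 + 2.7840 + 2.6986 + 6.1925 + 1.8587 + 0.4670 + 1.4273 + 0.2466 + 2.1938 + 12.0918 + 0.5324 + 12.9175 = 43.411

43.411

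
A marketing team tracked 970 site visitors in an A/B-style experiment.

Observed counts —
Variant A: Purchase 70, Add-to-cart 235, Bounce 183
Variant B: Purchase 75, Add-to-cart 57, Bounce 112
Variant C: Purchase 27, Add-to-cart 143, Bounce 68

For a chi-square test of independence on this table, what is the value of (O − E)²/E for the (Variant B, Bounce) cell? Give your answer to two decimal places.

Row total (Variant B) = 244; column total (Bounce) = 363; N = 970.
Expected count E = 244 × 363 / 970 = 91.3113.
Contribution = (O − E)²/E = (112 − 91.3113)² / 91.3113 = 4.69.

4.69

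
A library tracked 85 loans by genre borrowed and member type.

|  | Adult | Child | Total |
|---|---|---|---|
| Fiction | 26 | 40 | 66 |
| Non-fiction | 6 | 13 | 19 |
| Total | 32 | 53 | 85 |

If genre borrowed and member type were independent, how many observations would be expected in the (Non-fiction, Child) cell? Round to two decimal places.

11.85

Row total (Non-fiction) = 19; column total (Child) = 53; grand total N = 85.
Expected count = (row total × column total) / N = 19 × 53 / 85 = 11.85.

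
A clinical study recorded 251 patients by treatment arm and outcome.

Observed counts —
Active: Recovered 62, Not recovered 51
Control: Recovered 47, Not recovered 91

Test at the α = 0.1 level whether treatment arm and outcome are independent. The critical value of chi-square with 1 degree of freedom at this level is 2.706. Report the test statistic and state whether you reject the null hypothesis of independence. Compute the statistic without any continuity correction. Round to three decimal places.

10.950; reject H₀

Row totals: 113, 138. Column totals: 109, 142. Grand total N = 251.
Expected counts (row total × column total / N):
  Active, Recovered: 113×109/251 = 49.07171
  Active, Not recovered: 113×142/251 = 63.92829
  Control, Recovered: 138×109/251 = 59.92829
  Control, Not recovered: 138×142/251 = 78.07171
Contributions (O − E)²/E:
  (62 − 49.07171)²/49.07171 = 3.4060
  (51 − 63.92829)²/63.92829 = 2.6145
  (47 − 59.92829)²/59.92829 = 2.7890
  (91 − 78.07171)²/78.07171 = 2.1409
χ² = 3.4060 + 2.6145 + 2.7890 + 2.1409 = 10.950
df = (2−1)(2−1) = 1. Since 10.950 > 2.706, reject the null hypothesis of independence at α = 0.1.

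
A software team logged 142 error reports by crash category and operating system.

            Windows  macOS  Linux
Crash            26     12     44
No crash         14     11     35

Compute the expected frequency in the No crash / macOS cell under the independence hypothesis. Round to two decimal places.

9.72

Row total (No crash) = 60; column total (macOS) = 23; grand total N = 142.
Expected count = (row total × column total) / N = 60 × 23 / 142 = 9.72.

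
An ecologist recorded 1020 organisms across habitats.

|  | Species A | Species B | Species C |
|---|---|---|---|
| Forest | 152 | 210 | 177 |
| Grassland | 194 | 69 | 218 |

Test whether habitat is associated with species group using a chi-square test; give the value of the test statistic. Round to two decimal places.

77.56

Row totals: 539, 481. Column totals: 346, 279, 395. Grand total N = 1020.
Expected counts (row total × column total / N):
  Forest, Species A: 539×346/1020 = 182.837
  Forest, Species B: 539×279/1020 = 147.432
  Forest, Species C: 539×395/1020 = 208.730
  Grassland, Species A: 481×346/1020 = 163.163
  Grassland, Species B: 481×279/1020 = 131.568
  Grassland, Species C: 481×395/1020 = 186.270
Contributions (O − E)²/E:
  (152 − 182.837)²/182.837 = 5.2009
  (210 − 147.432)²/147.432 = 26.5530
  (177 − 208.730)²/208.730 = 4.8234
  (194 − 163.163)²/163.163 = 5.8280
  (69 − 131.568)²/131.568 = 29.7546
  (218 − 186.270)²/186.270 = 5.4050
χ² = 5.2009 + 26.5530 + 4.8234 + 5.8280 + 29.7546 + 5.4050 = 77.56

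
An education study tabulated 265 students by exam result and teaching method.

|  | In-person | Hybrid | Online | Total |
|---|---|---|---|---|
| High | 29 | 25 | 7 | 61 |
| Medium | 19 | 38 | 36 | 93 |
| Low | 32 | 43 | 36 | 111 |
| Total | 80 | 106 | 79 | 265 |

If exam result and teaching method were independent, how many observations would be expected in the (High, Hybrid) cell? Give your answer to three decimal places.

24.400

Row total (High) = 61; column total (Hybrid) = 106; grand total N = 265.
Expected count = (row total × column total) / N = 61 × 106 / 265 = 24.400.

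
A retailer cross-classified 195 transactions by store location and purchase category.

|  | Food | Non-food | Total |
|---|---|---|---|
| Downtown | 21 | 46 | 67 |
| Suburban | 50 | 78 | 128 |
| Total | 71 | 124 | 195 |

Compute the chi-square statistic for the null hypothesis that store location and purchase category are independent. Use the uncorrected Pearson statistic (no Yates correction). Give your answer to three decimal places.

Grand total N = 195.
Expected counts (row total × column total / N):
  Downtown, Food: 67×71/195 = 24.3949
  Downtown, Non-food: 67×124/195 = 42.6051
  Suburban, Food: 128×71/195 = 46.6051
  Suburban, Non-food: 128×124/195 = 81.3949
Contributions (O − E)²/E:
  (21 − 24.3949)²/24.3949 = 0.4724
  (46 − 42.6051)²/42.6051 = 0.2705
  (50 − 46.6051)²/46.6051 = 0.2473
  (78 − 81.3949)²/81.3949 = 0.1416
χ² = 0.4724 + 0.2705 + 0.2473 + 0.1416 = 1.132

1.132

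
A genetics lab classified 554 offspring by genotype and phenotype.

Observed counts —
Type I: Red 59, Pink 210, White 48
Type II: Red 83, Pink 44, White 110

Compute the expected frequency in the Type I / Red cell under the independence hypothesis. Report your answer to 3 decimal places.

Row total (Type I) = 317; column total (Red) = 142; grand total N = 554.
Expected count = (row total × column total) / N = 317 × 142 / 554 = 81.253.

81.253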